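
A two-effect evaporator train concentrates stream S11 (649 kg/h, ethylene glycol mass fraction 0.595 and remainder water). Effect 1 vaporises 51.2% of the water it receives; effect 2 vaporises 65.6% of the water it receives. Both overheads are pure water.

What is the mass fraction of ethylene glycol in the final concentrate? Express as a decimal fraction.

water in feed = 649×0.405 = 262.85 kg/h.
After stage 1: water left = (1−0.512)×262.85 = 128.27; stream total = 514.42 kg/h.
After stage 2: water left = (1−0.656)×128.27 = 44.124; final concentrate = 430.28 kg/h.
ethylene glycol fraction = 386.15/430.28 = 0.897.

0.897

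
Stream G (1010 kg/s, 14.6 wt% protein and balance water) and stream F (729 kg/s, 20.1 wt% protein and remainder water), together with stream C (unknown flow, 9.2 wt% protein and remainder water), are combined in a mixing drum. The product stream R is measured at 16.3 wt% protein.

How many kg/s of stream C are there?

148.3 kg/s

Let C be the unknown flow. Total out = 1739 + C.
protein balance: 293.99 + 0.092·C = 0.163·(1739 + C)
(0.092 − 0.163)·C = 0.163×1739 − 293.99 = -10.532
C = -10.532 / -0.071 = 148.34 kg/s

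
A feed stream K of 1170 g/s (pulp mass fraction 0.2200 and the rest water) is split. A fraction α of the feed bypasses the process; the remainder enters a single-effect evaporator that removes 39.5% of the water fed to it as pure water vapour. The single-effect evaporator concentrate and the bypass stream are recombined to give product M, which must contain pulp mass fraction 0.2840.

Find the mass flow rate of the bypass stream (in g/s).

314.2 g/s

All 1170×0.220 = 257.4 g/s of pulp reaches M, so M = 257.4/0.284 = 906.34 g/s and vapour = 263.66 g/s.
The evaporator receives (1−α)·1170 of feed at 0.780 water and removes 0.395 of that water:
0.395×0.780×(1−α)×1170 = 263.66
(1−α) = 263.66/360.48 = 0.7314;  α = 0.2686.
Bypass flow = 0.2686×1170 = 314.23 g/s.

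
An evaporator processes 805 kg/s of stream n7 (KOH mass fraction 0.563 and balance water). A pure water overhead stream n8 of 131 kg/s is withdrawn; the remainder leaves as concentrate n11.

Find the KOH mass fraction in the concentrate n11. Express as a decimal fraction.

KOH is not removed: 805×0.563 = 453.21 kg/s of KOH enters n11.
Concentrate = 805 − 131 = 674 kg/s.
Mass fraction = 453.21/674 = 0.672.

0.672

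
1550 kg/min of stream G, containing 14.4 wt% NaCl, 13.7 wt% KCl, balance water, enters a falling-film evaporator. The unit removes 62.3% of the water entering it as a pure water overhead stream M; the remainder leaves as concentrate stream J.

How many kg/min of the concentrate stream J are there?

855.7 kg/min

water entering = 1550×0.719 = 1114.5 kg/min; overhead removed = 0.623×1114.5 = 694.3 kg/min.
Concentrate = 1550 − 694.3 = 855.7 kg/min.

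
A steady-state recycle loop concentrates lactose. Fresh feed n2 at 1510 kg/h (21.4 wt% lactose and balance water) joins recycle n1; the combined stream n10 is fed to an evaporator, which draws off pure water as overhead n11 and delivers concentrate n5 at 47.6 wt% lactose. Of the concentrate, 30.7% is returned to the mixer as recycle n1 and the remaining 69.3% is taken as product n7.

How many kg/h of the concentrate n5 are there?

979.6 kg/h

Overall lactose balance (none leaves overhead): lactose in fresh feed = lactose in product, i.e. 1510×0.214 = (1−0.307)·n5·0.476.
n5 = 323.14/(0.476×0.693) = 979.6 kg/h.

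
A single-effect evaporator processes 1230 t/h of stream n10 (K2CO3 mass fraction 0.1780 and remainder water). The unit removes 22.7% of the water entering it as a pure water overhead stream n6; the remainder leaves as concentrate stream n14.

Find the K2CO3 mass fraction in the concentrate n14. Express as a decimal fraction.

K2CO3 is not removed: 1230×0.178 = 218.94 t/h of K2CO3 enters n14.
water entering = 1230×0.822 = 1011.1 t/h; overhead removed = 0.227×1011.1 = 229.51 t/h.
Concentrate = 1230 − 229.51 = 1000.5 t/h.
Mass fraction = 218.94/1000.5 = 0.2188.

0.2188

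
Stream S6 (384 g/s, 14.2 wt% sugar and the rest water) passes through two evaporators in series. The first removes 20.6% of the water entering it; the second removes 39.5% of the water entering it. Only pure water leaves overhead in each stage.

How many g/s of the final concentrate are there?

water in feed = 384×0.858 = 329.47 g/s.
After stage 1: water left = (1−0.206)×329.47 = 261.6; stream total = 316.13 g/s.
After stage 2: water left = (1−0.395)×261.6 = 158.27; final concentrate = 212.8 g/s.

212.8 g/s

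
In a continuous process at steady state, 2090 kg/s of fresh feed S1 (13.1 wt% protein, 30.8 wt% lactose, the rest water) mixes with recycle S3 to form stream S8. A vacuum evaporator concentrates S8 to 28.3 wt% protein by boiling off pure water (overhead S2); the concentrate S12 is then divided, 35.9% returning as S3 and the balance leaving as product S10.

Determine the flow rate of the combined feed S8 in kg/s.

Overall protein balance (none leaves overhead): protein in fresh feed = protein in product, i.e. 2090×0.131 = (1−0.359)·S12·0.283.
S12 = 273.79/(0.283×0.641) = 1509.3 kg/s.
Recycle S3 = 0.359×1509.3 = 541.84 kg/s.
Combined feed S8 = 2090 + 541.84 = 2631.8 kg/s.

2632 kg/s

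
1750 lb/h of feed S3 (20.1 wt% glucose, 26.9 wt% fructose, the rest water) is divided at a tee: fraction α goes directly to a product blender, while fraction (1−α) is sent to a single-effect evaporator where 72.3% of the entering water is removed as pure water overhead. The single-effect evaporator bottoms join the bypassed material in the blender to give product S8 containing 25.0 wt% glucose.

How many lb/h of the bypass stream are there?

854.9 lb/h

All 1750×0.201 = 351.75 lb/h of glucose reaches S8, so S8 = 351.75/0.250 = 1407 lb/h and vapour = 343 lb/h.
The evaporator receives (1−α)·1750 of feed at 0.530 water and removes 0.723 of that water:
0.723×0.530×(1−α)×1750 = 343
(1−α) = 343/670.58 = 0.5115;  α = 0.4885.
Bypass flow = 0.4885×1750 = 854.88 lb/h.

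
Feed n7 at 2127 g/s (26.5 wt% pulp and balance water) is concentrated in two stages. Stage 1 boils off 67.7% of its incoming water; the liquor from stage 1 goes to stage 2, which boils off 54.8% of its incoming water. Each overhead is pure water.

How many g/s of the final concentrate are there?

water in feed = 2127×0.735 = 1563.3 g/s.
After stage 1: water left = (1−0.677)×1563.3 = 504.96; stream total = 1068.6 g/s.
After stage 2: water left = (1−0.548)×504.96 = 228.24; final concentrate = 791.9 g/s.

791.9 g/s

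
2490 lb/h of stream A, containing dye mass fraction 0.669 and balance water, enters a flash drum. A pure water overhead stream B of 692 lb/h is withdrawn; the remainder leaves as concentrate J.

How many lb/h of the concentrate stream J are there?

Concentrate = 2490 − 692 = 1798 lb/h.

1798 lb/h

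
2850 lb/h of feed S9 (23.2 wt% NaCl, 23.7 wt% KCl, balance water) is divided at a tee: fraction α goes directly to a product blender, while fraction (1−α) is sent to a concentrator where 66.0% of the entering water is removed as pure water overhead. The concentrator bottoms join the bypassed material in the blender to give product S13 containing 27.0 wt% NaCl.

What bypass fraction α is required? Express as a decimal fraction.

All 2850×0.232 = 661.2 lb/h of NaCl reaches S13, so S13 = 661.2/0.270 = 2448.9 lb/h and vapour = 401.11 lb/h.
The evaporator receives (1−α)·2850 of feed at 0.531 water and removes 0.660 of that water:
0.660×0.531×(1−α)×2850 = 401.11
(1−α) = 401.11/998.81 = 0.4016;  α = 0.5984.

0.598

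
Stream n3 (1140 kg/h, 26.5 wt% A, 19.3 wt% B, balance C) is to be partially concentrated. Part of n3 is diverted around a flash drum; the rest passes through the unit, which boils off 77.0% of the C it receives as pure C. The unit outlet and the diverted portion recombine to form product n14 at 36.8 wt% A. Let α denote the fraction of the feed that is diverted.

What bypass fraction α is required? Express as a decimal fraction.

All 1140×0.265 = 302.1 kg/h of A reaches n14, so n14 = 302.1/0.368 = 820.92 kg/h and vapour = 319.08 kg/h.
The evaporator receives (1−α)·1140 of feed at 0.542 C and removes 0.770 of that C:
0.770×0.542×(1−α)×1140 = 319.08
(1−α) = 319.08/475.77 = 0.6707;  α = 0.3293.

0.329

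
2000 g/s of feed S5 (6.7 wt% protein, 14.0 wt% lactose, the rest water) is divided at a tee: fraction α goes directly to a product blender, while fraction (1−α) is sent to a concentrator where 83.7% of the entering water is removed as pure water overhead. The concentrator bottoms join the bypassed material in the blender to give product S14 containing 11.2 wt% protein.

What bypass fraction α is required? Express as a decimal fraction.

All 2000×0.067 = 134 g/s of protein reaches S14, so S14 = 134/0.112 = 1196.4 g/s and vapour = 803.57 g/s.
The evaporator receives (1−α)·2000 of feed at 0.793 water and removes 0.837 of that water:
0.837×0.793×(1−α)×2000 = 803.57
(1−α) = 803.57/1327.5 = 0.6053;  α = 0.3947.

0.395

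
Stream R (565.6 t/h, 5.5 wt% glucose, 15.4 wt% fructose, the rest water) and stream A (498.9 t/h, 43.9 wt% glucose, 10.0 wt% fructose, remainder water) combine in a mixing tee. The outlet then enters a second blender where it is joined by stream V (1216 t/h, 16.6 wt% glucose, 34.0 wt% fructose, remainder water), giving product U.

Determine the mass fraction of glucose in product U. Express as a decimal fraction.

0.198

Overall, product flow = 2280.5 t/h.
glucose in = 565.6×0.055 + 498.9×0.439 + 1216×0.166 = 451.98 t/h.
glucose fraction in U = 0.198.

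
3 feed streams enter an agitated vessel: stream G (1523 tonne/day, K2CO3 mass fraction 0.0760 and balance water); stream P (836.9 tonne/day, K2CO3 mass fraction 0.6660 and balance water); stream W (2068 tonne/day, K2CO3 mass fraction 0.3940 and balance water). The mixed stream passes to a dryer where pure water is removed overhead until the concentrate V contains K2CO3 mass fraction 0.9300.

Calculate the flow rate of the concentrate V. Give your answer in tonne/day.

1600 tonne/day

K2CO3 entering = 1523×0.076 + 836.9×0.666 + 2068×0.394 = 1487.9 tonne/day.
All K2CO3 reports to V, so V = 1487.9/0.930 = 1599.9 tonne/day.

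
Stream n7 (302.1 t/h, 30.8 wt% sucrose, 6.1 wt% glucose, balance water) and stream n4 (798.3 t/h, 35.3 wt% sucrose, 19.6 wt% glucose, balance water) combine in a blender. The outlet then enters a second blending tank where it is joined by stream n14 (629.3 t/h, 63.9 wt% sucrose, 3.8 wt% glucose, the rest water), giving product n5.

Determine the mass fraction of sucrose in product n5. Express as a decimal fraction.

0.4492

Overall, product flow = 1729.7 t/h.
sucrose in = 302.1×0.308 + 798.3×0.353 + 629.3×0.639 = 776.97 t/h.
sucrose fraction in n5 = 0.4492.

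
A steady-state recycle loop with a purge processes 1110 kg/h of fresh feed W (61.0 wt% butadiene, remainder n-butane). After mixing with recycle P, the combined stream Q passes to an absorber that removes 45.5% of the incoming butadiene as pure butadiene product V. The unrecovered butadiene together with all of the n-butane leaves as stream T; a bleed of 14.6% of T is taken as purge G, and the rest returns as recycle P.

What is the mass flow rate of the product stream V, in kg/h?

butadiene in Q: m_A = 1110×0.610 + (1−0.146)·(1−0.455)·m_A, so m_A = 677.1/0.5346 = 1266.6 kg/h.
Product V = 0.455×1266.6 = 576.31 kg/h.

576.3 kg/h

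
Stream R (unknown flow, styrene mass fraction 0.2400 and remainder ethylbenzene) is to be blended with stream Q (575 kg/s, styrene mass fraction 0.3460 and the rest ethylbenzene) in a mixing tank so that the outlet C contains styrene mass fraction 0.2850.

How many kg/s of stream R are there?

779.4 kg/s

Let R be the unknown flow. Total out = 575 + R.
styrene balance: 198.95 + 0.240·R = 0.285·(575 + R)
(0.240 − 0.285)·R = 0.285×575 − 198.95 = -35.075
R = -35.075 / -0.045 = 779.44 kg/s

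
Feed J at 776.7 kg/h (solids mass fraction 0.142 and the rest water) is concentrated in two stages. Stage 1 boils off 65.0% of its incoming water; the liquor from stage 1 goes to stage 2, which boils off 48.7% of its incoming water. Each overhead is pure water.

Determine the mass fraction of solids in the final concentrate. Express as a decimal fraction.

0.480

water in feed = 776.7×0.858 = 666.41 kg/h.
After stage 1: water left = (1−0.650)×666.41 = 233.24; stream total = 343.53 kg/h.
After stage 2: water left = (1−0.487)×233.24 = 119.65; final concentrate = 229.95 kg/h.
solids fraction = 110.29/229.95 = 0.480.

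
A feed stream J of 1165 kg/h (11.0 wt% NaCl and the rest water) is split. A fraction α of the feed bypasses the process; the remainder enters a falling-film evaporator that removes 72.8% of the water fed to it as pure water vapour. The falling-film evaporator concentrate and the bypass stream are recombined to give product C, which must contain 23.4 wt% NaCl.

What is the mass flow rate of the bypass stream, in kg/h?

All 1165×0.110 = 128.15 kg/h of NaCl reaches C, so C = 128.15/0.234 = 547.65 kg/h and vapour = 617.35 kg/h.
The evaporator receives (1−α)·1165 of feed at 0.890 water and removes 0.728 of that water:
0.728×0.890×(1−α)×1165 = 617.35
(1−α) = 617.35/754.83 = 0.8179;  α = 0.1821.
Bypass flow = 0.1821×1165 = 212.18 kg/h.

212.2 kg/h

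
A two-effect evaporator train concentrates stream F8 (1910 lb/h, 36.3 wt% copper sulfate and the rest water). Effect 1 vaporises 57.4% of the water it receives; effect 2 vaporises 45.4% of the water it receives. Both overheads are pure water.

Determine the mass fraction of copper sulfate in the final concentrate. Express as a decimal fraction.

0.710

water in feed = 1910×0.637 = 1216.7 lb/h.
After stage 1: water left = (1−0.574)×1216.7 = 518.3; stream total = 1211.6 lb/h.
After stage 2: water left = (1−0.454)×518.3 = 282.99; final concentrate = 976.32 lb/h.
copper sulfate fraction = 693.33/976.32 = 0.710.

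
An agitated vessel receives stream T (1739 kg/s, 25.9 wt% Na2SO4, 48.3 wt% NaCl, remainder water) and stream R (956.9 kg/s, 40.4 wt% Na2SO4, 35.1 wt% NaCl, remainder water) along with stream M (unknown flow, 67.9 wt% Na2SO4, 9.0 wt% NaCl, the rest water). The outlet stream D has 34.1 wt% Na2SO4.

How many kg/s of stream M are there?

Let M be the unknown flow. Total out = 2695.9 + M.
Na2SO4 balance: 836.99 + 0.679·M = 0.341·(2695.9 + M)
(0.679 − 0.341)·M = 0.341×2695.9 − 836.99 = 82.313
M = 82.313 / 0.338 = 243.53 kg/s

243.5 kg/s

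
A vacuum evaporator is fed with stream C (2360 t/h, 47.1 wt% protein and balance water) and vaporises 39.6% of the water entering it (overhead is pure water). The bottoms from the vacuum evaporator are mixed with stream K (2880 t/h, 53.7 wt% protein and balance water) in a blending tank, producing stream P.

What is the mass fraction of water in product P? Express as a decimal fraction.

0.4399

Vapour removed = 0.396×0.529×2360 = 494.38 t/h; concentrate = 1865.6 t/h.
water reaching the mixer = 754.06 (from concentrate) + 2880×0.463 = 2087.5 t/h.
Product flow = 1865.6 + 2880 = 4745.6 t/h; water fraction = 0.4399.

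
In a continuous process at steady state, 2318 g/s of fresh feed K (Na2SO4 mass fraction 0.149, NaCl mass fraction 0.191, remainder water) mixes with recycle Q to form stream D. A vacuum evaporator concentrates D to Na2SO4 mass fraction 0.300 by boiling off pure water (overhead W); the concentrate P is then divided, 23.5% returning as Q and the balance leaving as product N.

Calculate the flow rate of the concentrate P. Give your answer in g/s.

1505 g/s

Overall Na2SO4 balance (none leaves overhead): Na2SO4 in fresh feed = Na2SO4 in product, i.e. 2318×0.149 = (1−0.235)·P·0.300.
P = 345.38/(0.300×0.765) = 1504.9 g/s.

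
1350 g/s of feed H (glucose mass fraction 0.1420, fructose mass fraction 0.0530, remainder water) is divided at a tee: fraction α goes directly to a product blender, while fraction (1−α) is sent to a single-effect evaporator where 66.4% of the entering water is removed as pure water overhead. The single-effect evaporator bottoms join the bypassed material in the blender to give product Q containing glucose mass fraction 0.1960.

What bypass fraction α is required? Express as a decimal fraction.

0.485

All 1350×0.142 = 191.7 g/s of glucose reaches Q, so Q = 191.7/0.196 = 978.06 g/s and vapour = 371.94 g/s.
The evaporator receives (1−α)·1350 of feed at 0.805 water and removes 0.664 of that water:
0.664×0.805×(1−α)×1350 = 371.94
(1−α) = 371.94/721.6 = 0.5154;  α = 0.4846.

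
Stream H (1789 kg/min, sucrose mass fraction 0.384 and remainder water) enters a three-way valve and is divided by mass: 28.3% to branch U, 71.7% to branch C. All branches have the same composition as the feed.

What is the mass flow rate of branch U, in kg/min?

Branch U flow = 0.283×1789 = 506.29 kg/min.

506.3 kg/min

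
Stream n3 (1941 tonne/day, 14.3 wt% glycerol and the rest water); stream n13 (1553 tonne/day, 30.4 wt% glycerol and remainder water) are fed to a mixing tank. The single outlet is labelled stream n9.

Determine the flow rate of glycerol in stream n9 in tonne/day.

749.7 tonne/day

glycerol out = glycerol in = 1941×0.143 + 1553×0.304 = 749.67 tonne/day.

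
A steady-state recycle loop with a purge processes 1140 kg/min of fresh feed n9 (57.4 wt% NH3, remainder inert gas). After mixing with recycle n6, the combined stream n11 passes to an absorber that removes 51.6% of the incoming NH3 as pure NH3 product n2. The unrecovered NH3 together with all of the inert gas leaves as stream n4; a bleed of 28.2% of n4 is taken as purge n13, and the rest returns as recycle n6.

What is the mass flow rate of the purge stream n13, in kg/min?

inert gas enters only via n9 and leaves only via the purge: 1140×0.426 = 0.282×(inert gas in n4), and the absorber passes all inert gas, so inert gas in n11 = inert gas in n4 = 1722.1 kg/min.
NH3 in n11: m_A = 1140×0.574 + (1−0.282)·(1−0.516)·m_A, so m_A = 654.36/0.6525 = 1002.9 kg/min.
n4 = (1−0.516)×1002.9 + 1722.1 = 2207.5 kg/min.
Purge n13 = 0.282×2207.5 = 622.52 kg/min.

622.5 kg/min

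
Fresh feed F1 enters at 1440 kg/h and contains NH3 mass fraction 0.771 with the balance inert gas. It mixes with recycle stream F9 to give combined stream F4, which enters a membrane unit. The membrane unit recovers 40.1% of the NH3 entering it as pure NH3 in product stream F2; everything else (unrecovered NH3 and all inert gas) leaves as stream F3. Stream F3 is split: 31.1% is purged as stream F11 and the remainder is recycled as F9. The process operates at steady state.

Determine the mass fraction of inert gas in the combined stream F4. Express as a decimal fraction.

0.359

inert gas enters only via F1 and leaves only via the purge: 1440×0.229 = 0.311×(inert gas in F3), and the membrane unit passes all inert gas, so inert gas in F4 = inert gas in F3 = 1060.3 kg/h.
NH3 in F4: m_A = 1440×0.771 + (1−0.311)·(1−0.401)·m_A, so m_A = 1110.2/0.5873 = 1890.4 kg/h.
F4 = 1890.4 + 1060.3 = 2950.8 kg/h.
inert gas fraction in F4 = 1060.3/2950.8 = 0.359.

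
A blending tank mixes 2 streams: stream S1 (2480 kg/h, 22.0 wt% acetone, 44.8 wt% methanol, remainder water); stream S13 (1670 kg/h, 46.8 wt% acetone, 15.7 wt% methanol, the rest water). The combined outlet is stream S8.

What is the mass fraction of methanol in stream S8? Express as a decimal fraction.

Total flow out = 2480 + 1670 = 4150 kg/h.
methanol in = 2480×0.448 + 1670×0.157 = 1373.2 kg/h.
methanol mass fraction in S8 = 1373.2/4150 = 0.331.

0.331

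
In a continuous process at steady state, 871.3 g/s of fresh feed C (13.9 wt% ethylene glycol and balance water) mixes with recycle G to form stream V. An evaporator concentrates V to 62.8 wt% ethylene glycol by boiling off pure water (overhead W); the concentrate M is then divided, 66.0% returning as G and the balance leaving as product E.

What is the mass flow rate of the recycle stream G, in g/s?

Overall ethylene glycol balance (none leaves overhead): ethylene glycol in fresh feed = ethylene glycol in product, i.e. 871.3×0.139 = (1−0.660)·M·0.628.
M = 121.11/(0.628×0.340) = 567.21 g/s.
Recycle G = 0.660×567.21 = 374.36 g/s.

374.4 g/s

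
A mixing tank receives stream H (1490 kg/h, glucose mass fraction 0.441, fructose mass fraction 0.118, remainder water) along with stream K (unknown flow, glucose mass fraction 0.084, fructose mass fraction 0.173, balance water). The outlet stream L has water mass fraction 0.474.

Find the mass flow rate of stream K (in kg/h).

182.8 kg/h

Let K be the unknown flow. Total out = 1490 + K.
water balance: 657.09 + 0.743·K = 0.474·(1490 + K)
(0.743 − 0.474)·K = 0.474×1490 − 657.09 = 49.17
K = 49.17 / 0.269 = 182.79 kg/h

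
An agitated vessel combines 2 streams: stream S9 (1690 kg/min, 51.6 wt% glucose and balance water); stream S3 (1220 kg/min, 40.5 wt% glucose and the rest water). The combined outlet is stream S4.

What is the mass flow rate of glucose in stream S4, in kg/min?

glucose out = glucose in = 1690×0.516 + 1220×0.405 = 1366.1 kg/min.

1366 kg/min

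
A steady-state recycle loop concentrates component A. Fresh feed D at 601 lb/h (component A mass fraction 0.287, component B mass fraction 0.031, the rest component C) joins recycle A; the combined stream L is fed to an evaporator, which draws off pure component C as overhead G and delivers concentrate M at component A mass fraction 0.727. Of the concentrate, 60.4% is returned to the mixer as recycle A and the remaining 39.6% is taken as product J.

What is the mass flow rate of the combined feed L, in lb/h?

Overall component A balance (none leaves overhead): component A in fresh feed = component A in product, i.e. 601×0.287 = (1−0.604)·M·0.727.
M = 172.49/(0.727×0.396) = 599.14 lb/h.
Recycle A = 0.604×599.14 = 361.88 lb/h.
Combined feed L = 601 + 361.88 = 962.88 lb/h.

962.9 lb/h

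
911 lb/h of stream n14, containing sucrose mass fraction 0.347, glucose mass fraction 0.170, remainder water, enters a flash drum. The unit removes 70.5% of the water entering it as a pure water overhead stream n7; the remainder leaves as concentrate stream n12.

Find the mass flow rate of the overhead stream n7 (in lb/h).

water entering = 911×0.483 = 440.01 lb/h; overhead removed = 0.705×440.01 = 310.21 lb/h.

310.2 lb/h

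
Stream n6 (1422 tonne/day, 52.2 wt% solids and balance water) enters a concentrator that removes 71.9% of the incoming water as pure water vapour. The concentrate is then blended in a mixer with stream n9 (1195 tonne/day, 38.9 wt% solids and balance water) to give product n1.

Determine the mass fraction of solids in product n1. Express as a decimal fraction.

0.567

Vapour removed = 0.719×0.478×1422 = 488.72 tonne/day; concentrate = 933.28 tonne/day.
solids reaching the mixer = 742.28 (from concentrate) + 1195×0.389 = 1207.1 tonne/day.
Product flow = 933.28 + 1195 = 2128.3 tonne/day; solids fraction = 0.567.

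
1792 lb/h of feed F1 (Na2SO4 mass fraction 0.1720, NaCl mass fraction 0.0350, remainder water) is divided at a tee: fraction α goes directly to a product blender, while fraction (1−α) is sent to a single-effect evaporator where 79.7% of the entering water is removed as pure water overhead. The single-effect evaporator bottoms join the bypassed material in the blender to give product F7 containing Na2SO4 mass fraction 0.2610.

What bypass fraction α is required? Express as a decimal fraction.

All 1792×0.172 = 308.22 lb/h of Na2SO4 reaches F7, so F7 = 308.22/0.261 = 1180.9 lb/h and vapour = 611.07 lb/h.
The evaporator receives (1−α)·1792 of feed at 0.793 water and removes 0.797 of that water:
0.797×0.793×(1−α)×1792 = 611.07
(1−α) = 611.07/1132.6 = 0.5395;  α = 0.4605.

0.460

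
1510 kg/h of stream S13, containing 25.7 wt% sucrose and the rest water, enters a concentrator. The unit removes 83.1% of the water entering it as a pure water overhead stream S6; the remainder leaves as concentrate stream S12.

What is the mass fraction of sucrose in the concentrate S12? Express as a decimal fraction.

0.672

sucrose is not removed: 1510×0.257 = 388.07 kg/h of sucrose enters S12.
water entering = 1510×0.743 = 1121.9 kg/h; overhead removed = 0.831×1121.9 = 932.32 kg/h.
Concentrate = 1510 − 932.32 = 577.68 kg/h.
Mass fraction = 388.07/577.68 = 0.672.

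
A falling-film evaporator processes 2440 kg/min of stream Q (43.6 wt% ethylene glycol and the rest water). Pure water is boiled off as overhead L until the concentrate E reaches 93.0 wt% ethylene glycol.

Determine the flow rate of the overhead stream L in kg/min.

1296 kg/min

ethylene glycol is conserved: 2440×0.436 = 1063.8 kg/min all reports to the concentrate.
Concentrate = 1063.8/(target fraction) = 1143.9 kg/min.
Overhead = 2440 − 1143.9 = 1296.1 kg/min.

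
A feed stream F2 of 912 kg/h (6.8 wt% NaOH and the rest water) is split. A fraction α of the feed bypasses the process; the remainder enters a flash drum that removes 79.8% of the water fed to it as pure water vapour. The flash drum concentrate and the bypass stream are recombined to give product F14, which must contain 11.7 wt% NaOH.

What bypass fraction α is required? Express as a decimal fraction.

All 912×0.068 = 62.016 kg/h of NaOH reaches F14, so F14 = 62.016/0.117 = 530.05 kg/h and vapour = 381.95 kg/h.
The evaporator receives (1−α)·912 of feed at 0.932 water and removes 0.798 of that water:
0.798×0.932×(1−α)×912 = 381.95
(1−α) = 381.95/678.29 = 0.5631;  α = 0.4369.

0.437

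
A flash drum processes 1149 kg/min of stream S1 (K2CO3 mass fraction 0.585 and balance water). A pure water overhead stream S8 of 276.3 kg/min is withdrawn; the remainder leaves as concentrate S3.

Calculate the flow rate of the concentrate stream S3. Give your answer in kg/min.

Concentrate = 1149 − 276.3 = 872.7 kg/min.

872.7 kg/min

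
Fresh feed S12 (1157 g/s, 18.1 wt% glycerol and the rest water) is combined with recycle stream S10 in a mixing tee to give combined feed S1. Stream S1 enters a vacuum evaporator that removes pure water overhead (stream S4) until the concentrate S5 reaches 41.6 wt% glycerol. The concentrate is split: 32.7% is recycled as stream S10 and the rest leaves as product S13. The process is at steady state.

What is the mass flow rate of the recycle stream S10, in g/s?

Overall glycerol balance (none leaves overhead): glycerol in fresh feed = glycerol in product, i.e. 1157×0.181 = (1−0.327)·S5·0.416.
S5 = 209.42/(0.416×0.673) = 748 g/s.
Recycle S10 = 0.327×748 = 244.6 g/s.

244.6 g/s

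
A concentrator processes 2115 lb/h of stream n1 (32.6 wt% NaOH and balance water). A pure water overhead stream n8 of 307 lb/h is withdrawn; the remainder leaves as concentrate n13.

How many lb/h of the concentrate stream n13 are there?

1808 lb/h

Concentrate = 2115 − 307 = 1808 lb/h.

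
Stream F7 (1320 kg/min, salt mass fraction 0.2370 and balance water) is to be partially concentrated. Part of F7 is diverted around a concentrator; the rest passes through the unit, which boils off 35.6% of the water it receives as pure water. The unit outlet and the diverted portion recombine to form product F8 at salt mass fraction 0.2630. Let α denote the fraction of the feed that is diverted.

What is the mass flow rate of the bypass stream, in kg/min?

All 1320×0.237 = 312.84 kg/min of salt reaches F8, so F8 = 312.84/0.263 = 1189.5 kg/min and vapour = 130.49 kg/min.
The evaporator receives (1−α)·1320 of feed at 0.763 water and removes 0.356 of that water:
0.356×0.763×(1−α)×1320 = 130.49
(1−α) = 130.49/358.55 = 0.3640;  α = 0.6360.
Bypass flow = 0.6360×1320 = 839.58 kg/min.

839.6 kg/min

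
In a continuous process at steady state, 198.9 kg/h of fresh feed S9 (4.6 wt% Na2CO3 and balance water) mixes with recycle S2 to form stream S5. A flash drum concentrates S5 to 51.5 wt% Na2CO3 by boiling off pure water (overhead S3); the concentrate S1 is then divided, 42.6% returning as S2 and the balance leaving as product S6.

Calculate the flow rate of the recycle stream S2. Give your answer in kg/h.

Overall Na2CO3 balance (none leaves overhead): Na2CO3 in fresh feed = Na2CO3 in product, i.e. 198.9×0.046 = (1−0.426)·S1·0.515.
S1 = 9.1494/(0.515×0.574) = 30.951 kg/h.
Recycle S2 = 0.426×30.951 = 13.185 kg/h.

13.19 kg/h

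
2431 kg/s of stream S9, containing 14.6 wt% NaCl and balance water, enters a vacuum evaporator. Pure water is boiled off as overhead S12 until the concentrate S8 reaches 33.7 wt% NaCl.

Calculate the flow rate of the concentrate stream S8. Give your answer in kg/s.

NaCl is conserved: 2431×0.146 = 354.93 kg/s all reports to the concentrate.
Concentrate = 354.93/(target fraction) = 1053.2 kg/s.

1053 kg/s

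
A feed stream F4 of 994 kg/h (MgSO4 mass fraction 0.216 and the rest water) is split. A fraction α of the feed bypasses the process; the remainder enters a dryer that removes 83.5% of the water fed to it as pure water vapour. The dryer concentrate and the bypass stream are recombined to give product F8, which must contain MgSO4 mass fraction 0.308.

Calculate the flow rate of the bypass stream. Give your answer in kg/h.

All 994×0.216 = 214.7 kg/h of MgSO4 reaches F8, so F8 = 214.7/0.308 = 697.09 kg/h and vapour = 296.91 kg/h.
The evaporator receives (1−α)·994 of feed at 0.784 water and removes 0.835 of that water:
0.835×0.784×(1−α)×994 = 296.91
(1−α) = 296.91/650.71 = 0.4563;  α = 0.5437.
Bypass flow = 0.5437×994 = 540.45 kg/h.

540.5 kg/h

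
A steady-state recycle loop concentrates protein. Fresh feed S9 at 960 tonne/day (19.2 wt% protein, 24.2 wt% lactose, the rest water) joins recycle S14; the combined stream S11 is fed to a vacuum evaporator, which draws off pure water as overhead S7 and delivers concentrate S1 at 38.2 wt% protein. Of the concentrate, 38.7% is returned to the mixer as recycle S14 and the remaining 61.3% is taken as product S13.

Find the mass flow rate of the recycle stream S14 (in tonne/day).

304.6 tonne/day

Overall protein balance (none leaves overhead): protein in fresh feed = protein in product, i.e. 960×0.192 = (1−0.387)·S1·0.382.
S1 = 184.32/(0.382×0.613) = 787.13 tonne/day.
Recycle S14 = 0.387×787.13 = 304.62 tonne/day.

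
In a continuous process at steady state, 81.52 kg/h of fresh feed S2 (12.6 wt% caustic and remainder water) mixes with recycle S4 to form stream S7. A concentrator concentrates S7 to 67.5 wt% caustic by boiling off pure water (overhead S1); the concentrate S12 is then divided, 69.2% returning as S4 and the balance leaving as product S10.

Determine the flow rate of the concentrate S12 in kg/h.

49.41 kg/h

Overall caustic balance (none leaves overhead): caustic in fresh feed = caustic in product, i.e. 81.52×0.126 = (1−0.692)·S12·0.675.
S12 = 10.272/(0.675×0.308) = 49.406 kg/h.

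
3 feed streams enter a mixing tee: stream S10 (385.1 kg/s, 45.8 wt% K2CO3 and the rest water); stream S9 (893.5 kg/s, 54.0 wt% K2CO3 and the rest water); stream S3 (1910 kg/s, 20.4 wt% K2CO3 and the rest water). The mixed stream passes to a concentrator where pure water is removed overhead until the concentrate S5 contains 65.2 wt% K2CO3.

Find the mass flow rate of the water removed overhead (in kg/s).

K2CO3 entering = 385.1×0.458 + 893.5×0.540 + 1910×0.204 = 1048.5 kg/s.
All K2CO3 reports to S5, so S5 = 1048.5/0.652 = 1608.1 kg/s.
Total feed = 3188.6 kg/s; overhead = 3188.6 − 1608.1 = 1580.5 kg/s.

1580 kg/s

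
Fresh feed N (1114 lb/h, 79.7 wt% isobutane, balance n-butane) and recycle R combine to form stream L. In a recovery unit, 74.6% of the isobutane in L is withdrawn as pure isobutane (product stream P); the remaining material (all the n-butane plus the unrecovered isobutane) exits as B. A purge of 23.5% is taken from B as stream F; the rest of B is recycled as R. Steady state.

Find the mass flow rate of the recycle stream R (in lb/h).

950.3 lb/h

n-butane enters only via N and leaves only via the purge: 1114×0.203 = 0.235×(n-butane in B), and the recovery unit passes all n-butane, so n-butane in L = n-butane in B = 962.31 lb/h.
isobutane in L: m_A = 1114×0.797 + (1−0.235)·(1−0.746)·m_A, so m_A = 887.86/0.8057 = 1102 lb/h.
B = (1−0.746)×1102 + 962.31 = 1242.2 lb/h.
Recycle R = (1−0.235)×1242.2 = 950.29 lb/h.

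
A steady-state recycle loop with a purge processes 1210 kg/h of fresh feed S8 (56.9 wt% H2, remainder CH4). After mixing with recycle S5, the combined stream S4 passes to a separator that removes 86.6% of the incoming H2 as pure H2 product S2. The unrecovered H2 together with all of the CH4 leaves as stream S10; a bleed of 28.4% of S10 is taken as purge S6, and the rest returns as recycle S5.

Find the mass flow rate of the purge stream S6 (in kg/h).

550.5 kg/h

CH4 enters only via S8 and leaves only via the purge: 1210×0.431 = 0.284×(CH4 in S10), and the separator passes all CH4, so CH4 in S4 = CH4 in S10 = 1836.3 kg/h.
H2 in S4: m_A = 1210×0.569 + (1−0.284)·(1−0.866)·m_A, so m_A = 688.49/0.9041 = 761.56 kg/h.
S10 = (1−0.866)×761.56 + 1836.3 = 1938.4 kg/h.
Purge S6 = 0.284×1938.4 = 550.49 kg/h.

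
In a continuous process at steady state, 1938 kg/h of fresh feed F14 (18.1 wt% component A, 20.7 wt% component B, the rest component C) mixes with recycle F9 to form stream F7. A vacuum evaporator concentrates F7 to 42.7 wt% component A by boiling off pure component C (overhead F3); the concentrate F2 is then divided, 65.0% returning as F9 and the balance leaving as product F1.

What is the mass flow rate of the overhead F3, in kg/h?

Overall component A balance (none leaves overhead): component A in fresh feed = component A in product, i.e. 1938×0.181 = (1−0.650)·F2·0.427.
F2 = 350.78/(0.427×0.350) = 2347.1 kg/h.
Recycle F9 = 0.650×2347.1 = 1525.6 kg/h.
Combined feed F7 = 1938 + 1525.6 = 3463.6 kg/h.
Overhead F3 = F7 − F2 = 3463.6 − 2347.1 = 1116.5 kg/h.

1117 kg/h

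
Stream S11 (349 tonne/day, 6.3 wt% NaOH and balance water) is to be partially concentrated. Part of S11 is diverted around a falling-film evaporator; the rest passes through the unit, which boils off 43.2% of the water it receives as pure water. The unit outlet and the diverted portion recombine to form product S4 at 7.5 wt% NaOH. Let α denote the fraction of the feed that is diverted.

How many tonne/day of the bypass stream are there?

All 349×0.063 = 21.987 tonne/day of NaOH reaches S4, so S4 = 21.987/0.075 = 293.16 tonne/day and vapour = 55.84 tonne/day.
The evaporator receives (1−α)·349 of feed at 0.937 water and removes 0.432 of that water:
0.432×0.937×(1−α)×349 = 55.84
(1−α) = 55.84/141.27 = 0.3953;  α = 0.6047.
Bypass flow = 0.6047×349 = 211.05 tonne/day.

211 tonne/day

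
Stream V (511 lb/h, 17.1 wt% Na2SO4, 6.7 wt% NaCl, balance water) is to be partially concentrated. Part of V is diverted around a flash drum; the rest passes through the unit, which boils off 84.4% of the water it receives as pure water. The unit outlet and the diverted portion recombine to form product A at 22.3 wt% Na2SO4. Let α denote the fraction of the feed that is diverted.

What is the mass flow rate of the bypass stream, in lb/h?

325.7 lb/h

All 511×0.171 = 87.381 lb/h of Na2SO4 reaches A, so A = 87.381/0.223 = 391.84 lb/h and vapour = 119.16 lb/h.
The evaporator receives (1−α)·511 of feed at 0.762 water and removes 0.844 of that water:
0.844×0.762×(1−α)×511 = 119.16
(1−α) = 119.16/328.64 = 0.3626;  α = 0.6374.
Bypass flow = 0.6374×511 = 325.72 lb/h.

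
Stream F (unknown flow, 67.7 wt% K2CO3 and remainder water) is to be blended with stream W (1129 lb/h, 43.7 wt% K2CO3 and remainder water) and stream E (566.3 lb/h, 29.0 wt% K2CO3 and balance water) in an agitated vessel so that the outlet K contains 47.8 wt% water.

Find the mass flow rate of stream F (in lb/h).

Let F be the unknown flow. Total out = 1695.3 + F.
water balance: 1037.7 + 0.323·F = 0.478·(1695.3 + F)
(0.323 − 0.478)·F = 0.478×1695.3 − 1037.7 = -227.35
F = -227.35 / -0.155 = 1466.8 lb/h

1467 lb/h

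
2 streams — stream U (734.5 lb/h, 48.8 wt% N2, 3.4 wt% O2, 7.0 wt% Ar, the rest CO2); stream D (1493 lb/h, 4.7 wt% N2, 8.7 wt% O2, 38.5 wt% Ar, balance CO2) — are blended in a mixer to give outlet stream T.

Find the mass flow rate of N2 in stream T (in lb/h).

N2 out = N2 in = 734.5×0.488 + 1493×0.047 = 428.61 lb/h.

428.6 lb/h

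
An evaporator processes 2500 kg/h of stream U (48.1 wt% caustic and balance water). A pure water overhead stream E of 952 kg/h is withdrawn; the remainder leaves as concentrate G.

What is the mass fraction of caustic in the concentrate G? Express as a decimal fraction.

0.7768

caustic is not removed: 2500×0.481 = 1202.5 kg/h of caustic enters G.
Concentrate = 2500 − 952 = 1548 kg/h.
Mass fraction = 1202.5/1548 = 0.7768.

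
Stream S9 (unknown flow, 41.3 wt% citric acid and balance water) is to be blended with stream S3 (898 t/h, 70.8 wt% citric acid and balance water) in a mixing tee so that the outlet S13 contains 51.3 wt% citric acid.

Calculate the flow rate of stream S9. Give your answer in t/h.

1751 t/h

Let S9 be the unknown flow. Total out = 898 + S9.
citric acid balance: 635.78 + 0.413·S9 = 0.513·(898 + S9)
(0.413 − 0.513)·S9 = 0.513×898 − 635.78 = -175.11
S9 = -175.11 / -0.100 = 1751.1 t/h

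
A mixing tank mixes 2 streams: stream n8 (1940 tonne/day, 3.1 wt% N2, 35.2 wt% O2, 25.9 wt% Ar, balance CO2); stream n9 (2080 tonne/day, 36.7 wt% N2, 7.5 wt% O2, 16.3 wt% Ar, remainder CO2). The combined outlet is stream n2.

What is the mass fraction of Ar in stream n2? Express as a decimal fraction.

Total flow out = 1940 + 2080 = 4020 tonne/day.
Ar in = 1940×0.259 + 2080×0.163 = 841.5 tonne/day.
Ar mass fraction in n2 = 841.5/4020 = 0.209.

0.209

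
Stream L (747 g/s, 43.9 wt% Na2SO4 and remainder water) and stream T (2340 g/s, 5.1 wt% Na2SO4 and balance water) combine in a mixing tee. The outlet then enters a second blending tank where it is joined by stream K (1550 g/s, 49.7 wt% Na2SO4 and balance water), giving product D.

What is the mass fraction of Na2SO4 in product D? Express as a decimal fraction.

0.2626

Overall, product flow = 4637 g/s.
Na2SO4 in = 747×0.439 + 2340×0.051 + 1550×0.497 = 1217.6 g/s.
Na2SO4 fraction in D = 0.2626.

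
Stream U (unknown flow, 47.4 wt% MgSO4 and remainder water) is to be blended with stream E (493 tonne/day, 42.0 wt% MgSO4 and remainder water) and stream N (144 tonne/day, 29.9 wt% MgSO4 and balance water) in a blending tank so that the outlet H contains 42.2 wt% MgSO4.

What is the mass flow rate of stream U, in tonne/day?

359.6 tonne/day

Let U be the unknown flow. Total out = 637 + U.
MgSO4 balance: 250.12 + 0.474·U = 0.422·(637 + U)
(0.474 − 0.422)·U = 0.422×637 − 250.12 = 18.698
U = 18.698 / 0.052 = 359.58 tonne/day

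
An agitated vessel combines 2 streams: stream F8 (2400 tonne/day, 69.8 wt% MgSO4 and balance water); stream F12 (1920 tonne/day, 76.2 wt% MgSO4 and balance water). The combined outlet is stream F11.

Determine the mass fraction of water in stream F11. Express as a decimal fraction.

Total flow out = 2400 + 1920 = 4320 tonne/day.
water in = 2400×0.302 + 1920×0.238 = 1181.8 tonne/day.
water mass fraction in F11 = 1181.8/4320 = 0.274.

0.274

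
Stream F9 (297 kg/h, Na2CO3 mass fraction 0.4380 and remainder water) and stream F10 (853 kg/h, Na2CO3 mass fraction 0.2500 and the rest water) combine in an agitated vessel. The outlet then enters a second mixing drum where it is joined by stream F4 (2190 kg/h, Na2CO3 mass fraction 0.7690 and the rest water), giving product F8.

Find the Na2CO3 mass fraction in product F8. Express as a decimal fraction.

Overall, product flow = 3340 kg/h.
Na2CO3 in = 297×0.438 + 853×0.250 + 2190×0.769 = 2027.4 kg/h.
Na2CO3 fraction in F8 = 0.6070.

0.6070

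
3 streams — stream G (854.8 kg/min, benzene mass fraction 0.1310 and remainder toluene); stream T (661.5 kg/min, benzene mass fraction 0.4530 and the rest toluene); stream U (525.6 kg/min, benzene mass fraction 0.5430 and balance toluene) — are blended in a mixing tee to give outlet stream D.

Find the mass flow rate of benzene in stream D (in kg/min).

benzene out = benzene in = 854.8×0.131 + 661.5×0.453 + 525.6×0.543 = 697.04 kg/min.

697 kg/min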